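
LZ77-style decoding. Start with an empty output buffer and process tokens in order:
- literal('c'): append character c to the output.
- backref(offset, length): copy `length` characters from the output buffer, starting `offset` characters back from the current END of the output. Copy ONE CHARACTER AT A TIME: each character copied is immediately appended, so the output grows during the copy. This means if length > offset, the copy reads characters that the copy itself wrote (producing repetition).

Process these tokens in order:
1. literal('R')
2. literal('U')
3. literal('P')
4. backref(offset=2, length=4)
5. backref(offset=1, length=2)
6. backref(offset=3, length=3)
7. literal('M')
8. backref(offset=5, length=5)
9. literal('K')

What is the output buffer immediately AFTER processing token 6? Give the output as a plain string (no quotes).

Token 1: literal('R'). Output: "R"
Token 2: literal('U'). Output: "RU"
Token 3: literal('P'). Output: "RUP"
Token 4: backref(off=2, len=4) (overlapping!). Copied 'UPUP' from pos 1. Output: "RUPUPUP"
Token 5: backref(off=1, len=2) (overlapping!). Copied 'PP' from pos 6. Output: "RUPUPUPPP"
Token 6: backref(off=3, len=3). Copied 'PPP' from pos 6. Output: "RUPUPUPPPPPP"

Answer: RUPUPUPPPPPP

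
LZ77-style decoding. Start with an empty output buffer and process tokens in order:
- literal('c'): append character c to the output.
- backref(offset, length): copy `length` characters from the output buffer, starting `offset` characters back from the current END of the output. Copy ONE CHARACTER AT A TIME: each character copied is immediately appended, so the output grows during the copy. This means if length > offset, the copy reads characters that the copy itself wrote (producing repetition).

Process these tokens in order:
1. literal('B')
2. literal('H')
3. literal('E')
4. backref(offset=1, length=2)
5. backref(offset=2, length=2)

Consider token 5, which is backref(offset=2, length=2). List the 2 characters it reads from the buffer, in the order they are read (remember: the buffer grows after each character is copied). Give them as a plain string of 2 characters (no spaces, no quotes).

Token 1: literal('B'). Output: "B"
Token 2: literal('H'). Output: "BH"
Token 3: literal('E'). Output: "BHE"
Token 4: backref(off=1, len=2) (overlapping!). Copied 'EE' from pos 2. Output: "BHEEE"
Token 5: backref(off=2, len=2). Buffer before: "BHEEE" (len 5)
  byte 1: read out[3]='E', append. Buffer now: "BHEEEE"
  byte 2: read out[4]='E', append. Buffer now: "BHEEEEE"

Answer: EE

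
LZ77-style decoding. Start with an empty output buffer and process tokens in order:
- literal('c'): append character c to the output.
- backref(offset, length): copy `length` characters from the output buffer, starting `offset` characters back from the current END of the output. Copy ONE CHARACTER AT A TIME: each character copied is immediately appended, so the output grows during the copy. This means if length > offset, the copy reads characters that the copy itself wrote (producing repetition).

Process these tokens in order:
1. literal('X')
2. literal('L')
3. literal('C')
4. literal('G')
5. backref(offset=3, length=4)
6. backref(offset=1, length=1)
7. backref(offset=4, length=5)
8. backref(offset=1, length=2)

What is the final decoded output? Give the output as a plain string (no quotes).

Answer: XLCGLCGLLCGLLCCC

Derivation:
Token 1: literal('X'). Output: "X"
Token 2: literal('L'). Output: "XL"
Token 3: literal('C'). Output: "XLC"
Token 4: literal('G'). Output: "XLCG"
Token 5: backref(off=3, len=4) (overlapping!). Copied 'LCGL' from pos 1. Output: "XLCGLCGL"
Token 6: backref(off=1, len=1). Copied 'L' from pos 7. Output: "XLCGLCGLL"
Token 7: backref(off=4, len=5) (overlapping!). Copied 'CGLLC' from pos 5. Output: "XLCGLCGLLCGLLC"
Token 8: backref(off=1, len=2) (overlapping!). Copied 'CC' from pos 13. Output: "XLCGLCGLLCGLLCCC"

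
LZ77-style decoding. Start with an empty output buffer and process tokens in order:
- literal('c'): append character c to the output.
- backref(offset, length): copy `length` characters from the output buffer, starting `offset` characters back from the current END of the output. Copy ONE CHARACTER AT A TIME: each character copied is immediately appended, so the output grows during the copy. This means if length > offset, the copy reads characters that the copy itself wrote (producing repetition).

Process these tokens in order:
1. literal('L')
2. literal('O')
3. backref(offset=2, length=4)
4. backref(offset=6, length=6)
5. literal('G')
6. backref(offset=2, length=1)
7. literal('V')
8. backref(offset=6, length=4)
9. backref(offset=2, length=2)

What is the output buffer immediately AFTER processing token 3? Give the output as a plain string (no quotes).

Answer: LOLOLO

Derivation:
Token 1: literal('L'). Output: "L"
Token 2: literal('O'). Output: "LO"
Token 3: backref(off=2, len=4) (overlapping!). Copied 'LOLO' from pos 0. Output: "LOLOLO"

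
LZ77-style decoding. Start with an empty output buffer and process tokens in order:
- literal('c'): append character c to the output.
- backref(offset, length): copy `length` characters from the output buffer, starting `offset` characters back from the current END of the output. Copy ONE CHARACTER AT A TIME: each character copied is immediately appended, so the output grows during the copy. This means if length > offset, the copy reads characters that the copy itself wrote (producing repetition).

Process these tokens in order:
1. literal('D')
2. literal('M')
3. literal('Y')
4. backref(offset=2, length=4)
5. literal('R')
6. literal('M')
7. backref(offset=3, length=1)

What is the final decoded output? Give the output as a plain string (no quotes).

Token 1: literal('D'). Output: "D"
Token 2: literal('M'). Output: "DM"
Token 3: literal('Y'). Output: "DMY"
Token 4: backref(off=2, len=4) (overlapping!). Copied 'MYMY' from pos 1. Output: "DMYMYMY"
Token 5: literal('R'). Output: "DMYMYMYR"
Token 6: literal('M'). Output: "DMYMYMYRM"
Token 7: backref(off=3, len=1). Copied 'Y' from pos 6. Output: "DMYMYMYRMY"

Answer: DMYMYMYRMY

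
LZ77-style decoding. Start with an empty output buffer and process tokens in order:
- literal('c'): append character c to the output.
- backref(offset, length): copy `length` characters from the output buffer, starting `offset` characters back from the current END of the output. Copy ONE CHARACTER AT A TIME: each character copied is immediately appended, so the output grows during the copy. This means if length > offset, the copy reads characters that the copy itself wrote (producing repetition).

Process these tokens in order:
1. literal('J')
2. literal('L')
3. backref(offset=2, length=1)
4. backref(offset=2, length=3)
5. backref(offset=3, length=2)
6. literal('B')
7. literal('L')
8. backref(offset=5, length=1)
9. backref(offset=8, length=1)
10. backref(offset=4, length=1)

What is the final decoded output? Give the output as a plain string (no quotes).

Answer: JLJLJLLJBLLLB

Derivation:
Token 1: literal('J'). Output: "J"
Token 2: literal('L'). Output: "JL"
Token 3: backref(off=2, len=1). Copied 'J' from pos 0. Output: "JLJ"
Token 4: backref(off=2, len=3) (overlapping!). Copied 'LJL' from pos 1. Output: "JLJLJL"
Token 5: backref(off=3, len=2). Copied 'LJ' from pos 3. Output: "JLJLJLLJ"
Token 6: literal('B'). Output: "JLJLJLLJB"
Token 7: literal('L'). Output: "JLJLJLLJBL"
Token 8: backref(off=5, len=1). Copied 'L' from pos 5. Output: "JLJLJLLJBLL"
Token 9: backref(off=8, len=1). Copied 'L' from pos 3. Output: "JLJLJLLJBLLL"
Token 10: backref(off=4, len=1). Copied 'B' from pos 8. Output: "JLJLJLLJBLLLB"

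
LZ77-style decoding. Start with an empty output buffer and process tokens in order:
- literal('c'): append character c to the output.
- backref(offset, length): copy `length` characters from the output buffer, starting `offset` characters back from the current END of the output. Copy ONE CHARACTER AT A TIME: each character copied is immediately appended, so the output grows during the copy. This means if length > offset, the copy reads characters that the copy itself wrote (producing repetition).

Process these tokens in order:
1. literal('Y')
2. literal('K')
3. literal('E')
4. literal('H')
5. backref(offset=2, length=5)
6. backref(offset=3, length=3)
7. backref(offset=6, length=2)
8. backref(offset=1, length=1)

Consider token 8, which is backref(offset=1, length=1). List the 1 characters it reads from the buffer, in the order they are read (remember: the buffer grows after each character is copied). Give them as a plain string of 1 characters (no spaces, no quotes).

Answer: H

Derivation:
Token 1: literal('Y'). Output: "Y"
Token 2: literal('K'). Output: "YK"
Token 3: literal('E'). Output: "YKE"
Token 4: literal('H'). Output: "YKEH"
Token 5: backref(off=2, len=5) (overlapping!). Copied 'EHEHE' from pos 2. Output: "YKEHEHEHE"
Token 6: backref(off=3, len=3). Copied 'EHE' from pos 6. Output: "YKEHEHEHEEHE"
Token 7: backref(off=6, len=2). Copied 'EH' from pos 6. Output: "YKEHEHEHEEHEEH"
Token 8: backref(off=1, len=1). Buffer before: "YKEHEHEHEEHEEH" (len 14)
  byte 1: read out[13]='H', append. Buffer now: "YKEHEHEHEEHEEHH"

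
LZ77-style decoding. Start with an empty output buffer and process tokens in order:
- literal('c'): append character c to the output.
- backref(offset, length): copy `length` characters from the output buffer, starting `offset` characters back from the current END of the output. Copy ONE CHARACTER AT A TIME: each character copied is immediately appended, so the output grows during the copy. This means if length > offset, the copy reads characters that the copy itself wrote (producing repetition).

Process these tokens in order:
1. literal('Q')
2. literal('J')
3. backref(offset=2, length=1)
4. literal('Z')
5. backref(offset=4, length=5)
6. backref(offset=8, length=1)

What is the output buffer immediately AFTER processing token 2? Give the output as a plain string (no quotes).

Answer: QJ

Derivation:
Token 1: literal('Q'). Output: "Q"
Token 2: literal('J'). Output: "QJ"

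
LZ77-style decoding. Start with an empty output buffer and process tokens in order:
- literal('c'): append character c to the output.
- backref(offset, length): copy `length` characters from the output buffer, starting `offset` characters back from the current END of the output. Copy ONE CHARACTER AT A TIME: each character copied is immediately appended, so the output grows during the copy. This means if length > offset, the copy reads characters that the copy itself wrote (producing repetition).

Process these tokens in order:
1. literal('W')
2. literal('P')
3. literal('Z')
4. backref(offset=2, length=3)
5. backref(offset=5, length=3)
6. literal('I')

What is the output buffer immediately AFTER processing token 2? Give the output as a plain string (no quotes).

Answer: WP

Derivation:
Token 1: literal('W'). Output: "W"
Token 2: literal('P'). Output: "WP"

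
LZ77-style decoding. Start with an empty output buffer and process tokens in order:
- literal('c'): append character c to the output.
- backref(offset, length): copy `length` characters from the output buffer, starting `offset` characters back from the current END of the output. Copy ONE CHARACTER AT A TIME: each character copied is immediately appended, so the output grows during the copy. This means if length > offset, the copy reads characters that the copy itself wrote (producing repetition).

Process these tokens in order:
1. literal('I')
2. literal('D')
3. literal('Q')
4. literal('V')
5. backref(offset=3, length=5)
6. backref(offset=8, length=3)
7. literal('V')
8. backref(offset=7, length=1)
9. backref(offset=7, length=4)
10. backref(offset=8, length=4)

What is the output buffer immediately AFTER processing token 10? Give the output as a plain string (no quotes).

Token 1: literal('I'). Output: "I"
Token 2: literal('D'). Output: "ID"
Token 3: literal('Q'). Output: "IDQ"
Token 4: literal('V'). Output: "IDQV"
Token 5: backref(off=3, len=5) (overlapping!). Copied 'DQVDQ' from pos 1. Output: "IDQVDQVDQ"
Token 6: backref(off=8, len=3). Copied 'DQV' from pos 1. Output: "IDQVDQVDQDQV"
Token 7: literal('V'). Output: "IDQVDQVDQDQVV"
Token 8: backref(off=7, len=1). Copied 'V' from pos 6. Output: "IDQVDQVDQDQVVV"
Token 9: backref(off=7, len=4). Copied 'DQDQ' from pos 7. Output: "IDQVDQVDQDQVVVDQDQ"
Token 10: backref(off=8, len=4). Copied 'QVVV' from pos 10. Output: "IDQVDQVDQDQVVVDQDQQVVV"

Answer: IDQVDQVDQDQVVVDQDQQVVV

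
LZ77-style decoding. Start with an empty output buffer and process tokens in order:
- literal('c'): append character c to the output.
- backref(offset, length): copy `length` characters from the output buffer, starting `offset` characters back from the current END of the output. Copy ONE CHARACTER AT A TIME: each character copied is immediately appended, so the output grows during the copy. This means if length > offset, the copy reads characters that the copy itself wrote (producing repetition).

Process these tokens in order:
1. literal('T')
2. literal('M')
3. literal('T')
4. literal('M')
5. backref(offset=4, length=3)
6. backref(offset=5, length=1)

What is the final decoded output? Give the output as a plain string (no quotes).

Token 1: literal('T'). Output: "T"
Token 2: literal('M'). Output: "TM"
Token 3: literal('T'). Output: "TMT"
Token 4: literal('M'). Output: "TMTM"
Token 5: backref(off=4, len=3). Copied 'TMT' from pos 0. Output: "TMTMTMT"
Token 6: backref(off=5, len=1). Copied 'T' from pos 2. Output: "TMTMTMTT"

Answer: TMTMTMTT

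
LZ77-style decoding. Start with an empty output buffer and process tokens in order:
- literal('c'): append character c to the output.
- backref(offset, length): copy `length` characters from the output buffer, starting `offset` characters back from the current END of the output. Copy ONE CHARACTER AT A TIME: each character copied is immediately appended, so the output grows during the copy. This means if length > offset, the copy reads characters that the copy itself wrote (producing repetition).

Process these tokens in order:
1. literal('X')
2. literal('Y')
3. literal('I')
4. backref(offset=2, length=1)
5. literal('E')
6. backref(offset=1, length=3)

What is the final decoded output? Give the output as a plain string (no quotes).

Answer: XYIYEEEE

Derivation:
Token 1: literal('X'). Output: "X"
Token 2: literal('Y'). Output: "XY"
Token 3: literal('I'). Output: "XYI"
Token 4: backref(off=2, len=1). Copied 'Y' from pos 1. Output: "XYIY"
Token 5: literal('E'). Output: "XYIYE"
Token 6: backref(off=1, len=3) (overlapping!). Copied 'EEE' from pos 4. Output: "XYIYEEEE"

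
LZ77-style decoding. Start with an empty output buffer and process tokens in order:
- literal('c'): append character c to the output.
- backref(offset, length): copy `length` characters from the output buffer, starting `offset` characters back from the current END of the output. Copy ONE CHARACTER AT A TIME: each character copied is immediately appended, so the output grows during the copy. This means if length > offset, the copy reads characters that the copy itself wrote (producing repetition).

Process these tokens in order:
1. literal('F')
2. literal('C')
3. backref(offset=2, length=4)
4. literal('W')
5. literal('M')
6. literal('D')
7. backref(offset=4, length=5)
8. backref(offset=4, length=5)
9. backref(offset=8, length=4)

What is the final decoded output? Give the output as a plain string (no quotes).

Answer: FCFCFCWMDCWMDCWMDCWMDCW

Derivation:
Token 1: literal('F'). Output: "F"
Token 2: literal('C'). Output: "FC"
Token 3: backref(off=2, len=4) (overlapping!). Copied 'FCFC' from pos 0. Output: "FCFCFC"
Token 4: literal('W'). Output: "FCFCFCW"
Token 5: literal('M'). Output: "FCFCFCWM"
Token 6: literal('D'). Output: "FCFCFCWMD"
Token 7: backref(off=4, len=5) (overlapping!). Copied 'CWMDC' from pos 5. Output: "FCFCFCWMDCWMDC"
Token 8: backref(off=4, len=5) (overlapping!). Copied 'WMDCW' from pos 10. Output: "FCFCFCWMDCWMDCWMDCW"
Token 9: backref(off=8, len=4). Copied 'MDCW' from pos 11. Output: "FCFCFCWMDCWMDCWMDCWMDCW"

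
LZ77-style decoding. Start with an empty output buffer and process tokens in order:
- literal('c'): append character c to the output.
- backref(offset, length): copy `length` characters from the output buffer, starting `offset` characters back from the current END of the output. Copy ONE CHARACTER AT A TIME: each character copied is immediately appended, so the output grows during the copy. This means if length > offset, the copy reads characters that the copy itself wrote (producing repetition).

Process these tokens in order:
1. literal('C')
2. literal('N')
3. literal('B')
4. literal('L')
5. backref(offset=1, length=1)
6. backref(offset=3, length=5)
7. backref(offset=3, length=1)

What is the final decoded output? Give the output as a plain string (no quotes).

Answer: CNBLLBLLBLL

Derivation:
Token 1: literal('C'). Output: "C"
Token 2: literal('N'). Output: "CN"
Token 3: literal('B'). Output: "CNB"
Token 4: literal('L'). Output: "CNBL"
Token 5: backref(off=1, len=1). Copied 'L' from pos 3. Output: "CNBLL"
Token 6: backref(off=3, len=5) (overlapping!). Copied 'BLLBL' from pos 2. Output: "CNBLLBLLBL"
Token 7: backref(off=3, len=1). Copied 'L' from pos 7. Output: "CNBLLBLLBLL"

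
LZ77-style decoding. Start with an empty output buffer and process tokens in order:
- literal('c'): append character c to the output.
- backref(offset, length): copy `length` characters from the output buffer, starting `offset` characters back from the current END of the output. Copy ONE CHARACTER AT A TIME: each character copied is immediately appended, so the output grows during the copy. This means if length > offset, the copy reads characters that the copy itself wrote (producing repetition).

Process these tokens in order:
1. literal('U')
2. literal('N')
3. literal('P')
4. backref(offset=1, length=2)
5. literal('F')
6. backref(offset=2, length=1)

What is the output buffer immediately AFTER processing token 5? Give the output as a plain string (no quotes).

Answer: UNPPPF

Derivation:
Token 1: literal('U'). Output: "U"
Token 2: literal('N'). Output: "UN"
Token 3: literal('P'). Output: "UNP"
Token 4: backref(off=1, len=2) (overlapping!). Copied 'PP' from pos 2. Output: "UNPPP"
Token 5: literal('F'). Output: "UNPPPF"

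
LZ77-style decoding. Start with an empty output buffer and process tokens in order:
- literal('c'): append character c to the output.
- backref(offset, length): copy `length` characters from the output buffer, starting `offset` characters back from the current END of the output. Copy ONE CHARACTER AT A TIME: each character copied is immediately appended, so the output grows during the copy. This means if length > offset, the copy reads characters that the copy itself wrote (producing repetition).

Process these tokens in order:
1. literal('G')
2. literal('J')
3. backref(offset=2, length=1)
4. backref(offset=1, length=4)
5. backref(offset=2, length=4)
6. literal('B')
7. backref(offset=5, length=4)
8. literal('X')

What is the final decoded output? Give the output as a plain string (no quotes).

Answer: GJGGGGGGGGGBGGGGX

Derivation:
Token 1: literal('G'). Output: "G"
Token 2: literal('J'). Output: "GJ"
Token 3: backref(off=2, len=1). Copied 'G' from pos 0. Output: "GJG"
Token 4: backref(off=1, len=4) (overlapping!). Copied 'GGGG' from pos 2. Output: "GJGGGGG"
Token 5: backref(off=2, len=4) (overlapping!). Copied 'GGGG' from pos 5. Output: "GJGGGGGGGGG"
Token 6: literal('B'). Output: "GJGGGGGGGGGB"
Token 7: backref(off=5, len=4). Copied 'GGGG' from pos 7. Output: "GJGGGGGGGGGBGGGG"
Token 8: literal('X'). Output: "GJGGGGGGGGGBGGGGX"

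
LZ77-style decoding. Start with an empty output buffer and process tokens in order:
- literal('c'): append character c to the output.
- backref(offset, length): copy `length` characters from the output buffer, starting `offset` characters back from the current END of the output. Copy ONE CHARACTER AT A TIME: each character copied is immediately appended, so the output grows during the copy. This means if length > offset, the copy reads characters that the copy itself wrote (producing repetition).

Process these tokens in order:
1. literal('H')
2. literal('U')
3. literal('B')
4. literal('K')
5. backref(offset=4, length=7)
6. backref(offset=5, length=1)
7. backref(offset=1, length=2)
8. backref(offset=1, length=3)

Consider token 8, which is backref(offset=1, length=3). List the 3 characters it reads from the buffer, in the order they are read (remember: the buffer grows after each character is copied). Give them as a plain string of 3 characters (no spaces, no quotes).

Answer: BBB

Derivation:
Token 1: literal('H'). Output: "H"
Token 2: literal('U'). Output: "HU"
Token 3: literal('B'). Output: "HUB"
Token 4: literal('K'). Output: "HUBK"
Token 5: backref(off=4, len=7) (overlapping!). Copied 'HUBKHUB' from pos 0. Output: "HUBKHUBKHUB"
Token 6: backref(off=5, len=1). Copied 'B' from pos 6. Output: "HUBKHUBKHUBB"
Token 7: backref(off=1, len=2) (overlapping!). Copied 'BB' from pos 11. Output: "HUBKHUBKHUBBBB"
Token 8: backref(off=1, len=3). Buffer before: "HUBKHUBKHUBBBB" (len 14)
  byte 1: read out[13]='B', append. Buffer now: "HUBKHUBKHUBBBBB"
  byte 2: read out[14]='B', append. Buffer now: "HUBKHUBKHUBBBBBB"
  byte 3: read out[15]='B', append. Buffer now: "HUBKHUBKHUBBBBBBB"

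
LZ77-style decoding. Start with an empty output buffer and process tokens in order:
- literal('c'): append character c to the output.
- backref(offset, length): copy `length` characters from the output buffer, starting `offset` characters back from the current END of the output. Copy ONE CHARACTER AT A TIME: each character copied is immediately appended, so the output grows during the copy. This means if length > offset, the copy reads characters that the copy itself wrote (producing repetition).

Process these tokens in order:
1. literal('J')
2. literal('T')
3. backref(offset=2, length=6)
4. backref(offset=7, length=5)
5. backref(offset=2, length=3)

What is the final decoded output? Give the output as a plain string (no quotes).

Token 1: literal('J'). Output: "J"
Token 2: literal('T'). Output: "JT"
Token 3: backref(off=2, len=6) (overlapping!). Copied 'JTJTJT' from pos 0. Output: "JTJTJTJT"
Token 4: backref(off=7, len=5). Copied 'TJTJT' from pos 1. Output: "JTJTJTJTTJTJT"
Token 5: backref(off=2, len=3) (overlapping!). Copied 'JTJ' from pos 11. Output: "JTJTJTJTTJTJTJTJ"

Answer: JTJTJTJTTJTJTJTJ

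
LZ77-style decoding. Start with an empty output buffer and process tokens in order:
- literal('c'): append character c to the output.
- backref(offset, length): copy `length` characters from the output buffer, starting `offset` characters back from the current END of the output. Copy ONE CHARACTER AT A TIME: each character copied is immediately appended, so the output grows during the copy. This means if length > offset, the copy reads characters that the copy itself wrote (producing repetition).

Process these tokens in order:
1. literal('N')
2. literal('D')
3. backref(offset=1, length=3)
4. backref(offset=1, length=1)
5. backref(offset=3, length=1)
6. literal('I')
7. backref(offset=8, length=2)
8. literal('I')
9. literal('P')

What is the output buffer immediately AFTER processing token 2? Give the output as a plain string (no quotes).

Answer: ND

Derivation:
Token 1: literal('N'). Output: "N"
Token 2: literal('D'). Output: "ND"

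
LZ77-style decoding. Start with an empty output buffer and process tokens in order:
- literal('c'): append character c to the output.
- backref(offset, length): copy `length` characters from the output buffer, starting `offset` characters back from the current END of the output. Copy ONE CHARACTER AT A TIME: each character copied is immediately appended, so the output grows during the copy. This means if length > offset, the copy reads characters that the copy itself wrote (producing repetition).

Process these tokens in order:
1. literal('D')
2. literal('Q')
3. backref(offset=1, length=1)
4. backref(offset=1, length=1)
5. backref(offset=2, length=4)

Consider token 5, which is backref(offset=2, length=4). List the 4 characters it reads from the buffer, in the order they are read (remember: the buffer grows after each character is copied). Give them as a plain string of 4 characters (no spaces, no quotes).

Token 1: literal('D'). Output: "D"
Token 2: literal('Q'). Output: "DQ"
Token 3: backref(off=1, len=1). Copied 'Q' from pos 1. Output: "DQQ"
Token 4: backref(off=1, len=1). Copied 'Q' from pos 2. Output: "DQQQ"
Token 5: backref(off=2, len=4). Buffer before: "DQQQ" (len 4)
  byte 1: read out[2]='Q', append. Buffer now: "DQQQQ"
  byte 2: read out[3]='Q', append. Buffer now: "DQQQQQ"
  byte 3: read out[4]='Q', append. Buffer now: "DQQQQQQ"
  byte 4: read out[5]='Q', append. Buffer now: "DQQQQQQQ"

Answer: QQQQ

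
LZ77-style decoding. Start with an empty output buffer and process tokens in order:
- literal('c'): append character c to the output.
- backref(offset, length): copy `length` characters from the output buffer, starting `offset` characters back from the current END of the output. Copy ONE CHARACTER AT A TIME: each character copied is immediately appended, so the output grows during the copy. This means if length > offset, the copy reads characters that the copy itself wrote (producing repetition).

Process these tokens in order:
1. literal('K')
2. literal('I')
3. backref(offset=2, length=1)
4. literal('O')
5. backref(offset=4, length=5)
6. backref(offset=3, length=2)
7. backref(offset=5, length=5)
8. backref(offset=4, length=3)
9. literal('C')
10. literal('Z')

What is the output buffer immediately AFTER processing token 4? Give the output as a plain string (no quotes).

Answer: KIKO

Derivation:
Token 1: literal('K'). Output: "K"
Token 2: literal('I'). Output: "KI"
Token 3: backref(off=2, len=1). Copied 'K' from pos 0. Output: "KIK"
Token 4: literal('O'). Output: "KIKO"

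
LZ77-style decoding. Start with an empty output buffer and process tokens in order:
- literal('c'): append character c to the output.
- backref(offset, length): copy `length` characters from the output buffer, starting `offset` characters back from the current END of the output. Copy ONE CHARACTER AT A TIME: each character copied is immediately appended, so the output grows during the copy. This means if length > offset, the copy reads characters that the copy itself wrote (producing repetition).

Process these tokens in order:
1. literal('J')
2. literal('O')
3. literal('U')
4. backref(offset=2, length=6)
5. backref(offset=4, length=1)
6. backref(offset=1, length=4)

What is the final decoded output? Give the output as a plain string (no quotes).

Answer: JOUOUOUOUOOOOO

Derivation:
Token 1: literal('J'). Output: "J"
Token 2: literal('O'). Output: "JO"
Token 3: literal('U'). Output: "JOU"
Token 4: backref(off=2, len=6) (overlapping!). Copied 'OUOUOU' from pos 1. Output: "JOUOUOUOU"
Token 5: backref(off=4, len=1). Copied 'O' from pos 5. Output: "JOUOUOUOUO"
Token 6: backref(off=1, len=4) (overlapping!). Copied 'OOOO' from pos 9. Output: "JOUOUOUOUOOOOO"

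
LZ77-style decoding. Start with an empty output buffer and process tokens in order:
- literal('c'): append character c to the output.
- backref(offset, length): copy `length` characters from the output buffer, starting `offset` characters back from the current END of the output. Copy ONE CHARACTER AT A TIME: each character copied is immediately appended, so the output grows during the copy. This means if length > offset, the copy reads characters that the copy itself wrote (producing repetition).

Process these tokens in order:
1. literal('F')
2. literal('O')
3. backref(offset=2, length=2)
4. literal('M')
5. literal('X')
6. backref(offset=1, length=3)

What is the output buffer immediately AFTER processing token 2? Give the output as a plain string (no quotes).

Token 1: literal('F'). Output: "F"
Token 2: literal('O'). Output: "FO"

Answer: FO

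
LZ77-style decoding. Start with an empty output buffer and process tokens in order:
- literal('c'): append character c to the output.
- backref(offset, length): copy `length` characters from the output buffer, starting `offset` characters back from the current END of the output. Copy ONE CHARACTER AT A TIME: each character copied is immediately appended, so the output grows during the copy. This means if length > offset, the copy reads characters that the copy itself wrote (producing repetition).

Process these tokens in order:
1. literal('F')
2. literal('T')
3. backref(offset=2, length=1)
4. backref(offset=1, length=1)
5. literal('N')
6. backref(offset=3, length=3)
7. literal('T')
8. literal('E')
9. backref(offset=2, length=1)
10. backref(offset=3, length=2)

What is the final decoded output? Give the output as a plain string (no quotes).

Answer: FTFFNFFNTETTE

Derivation:
Token 1: literal('F'). Output: "F"
Token 2: literal('T'). Output: "FT"
Token 3: backref(off=2, len=1). Copied 'F' from pos 0. Output: "FTF"
Token 4: backref(off=1, len=1). Copied 'F' from pos 2. Output: "FTFF"
Token 5: literal('N'). Output: "FTFFN"
Token 6: backref(off=3, len=3). Copied 'FFN' from pos 2. Output: "FTFFNFFN"
Token 7: literal('T'). Output: "FTFFNFFNT"
Token 8: literal('E'). Output: "FTFFNFFNTE"
Token 9: backref(off=2, len=1). Copied 'T' from pos 8. Output: "FTFFNFFNTET"
Token 10: backref(off=3, len=2). Copied 'TE' from pos 8. Output: "FTFFNFFNTETTE"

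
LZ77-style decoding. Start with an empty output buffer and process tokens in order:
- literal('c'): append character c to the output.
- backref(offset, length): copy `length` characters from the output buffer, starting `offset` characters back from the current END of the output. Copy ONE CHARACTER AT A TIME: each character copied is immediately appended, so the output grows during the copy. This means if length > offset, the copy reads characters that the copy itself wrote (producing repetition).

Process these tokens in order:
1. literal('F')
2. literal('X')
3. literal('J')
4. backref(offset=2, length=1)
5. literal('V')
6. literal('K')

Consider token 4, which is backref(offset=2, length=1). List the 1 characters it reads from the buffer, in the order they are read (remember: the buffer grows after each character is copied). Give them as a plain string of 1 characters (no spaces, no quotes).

Token 1: literal('F'). Output: "F"
Token 2: literal('X'). Output: "FX"
Token 3: literal('J'). Output: "FXJ"
Token 4: backref(off=2, len=1). Buffer before: "FXJ" (len 3)
  byte 1: read out[1]='X', append. Buffer now: "FXJX"

Answer: X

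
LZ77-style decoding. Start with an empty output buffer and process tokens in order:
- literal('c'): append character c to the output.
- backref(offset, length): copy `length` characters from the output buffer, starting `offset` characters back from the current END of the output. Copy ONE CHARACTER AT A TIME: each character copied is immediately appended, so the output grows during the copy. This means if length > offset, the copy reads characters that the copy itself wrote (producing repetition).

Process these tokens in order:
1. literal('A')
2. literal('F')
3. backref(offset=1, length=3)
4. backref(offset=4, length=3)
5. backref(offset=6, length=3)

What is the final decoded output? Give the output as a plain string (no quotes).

Answer: AFFFFFFFFFF

Derivation:
Token 1: literal('A'). Output: "A"
Token 2: literal('F'). Output: "AF"
Token 3: backref(off=1, len=3) (overlapping!). Copied 'FFF' from pos 1. Output: "AFFFF"
Token 4: backref(off=4, len=3). Copied 'FFF' from pos 1. Output: "AFFFFFFF"
Token 5: backref(off=6, len=3). Copied 'FFF' from pos 2. Output: "AFFFFFFFFFF"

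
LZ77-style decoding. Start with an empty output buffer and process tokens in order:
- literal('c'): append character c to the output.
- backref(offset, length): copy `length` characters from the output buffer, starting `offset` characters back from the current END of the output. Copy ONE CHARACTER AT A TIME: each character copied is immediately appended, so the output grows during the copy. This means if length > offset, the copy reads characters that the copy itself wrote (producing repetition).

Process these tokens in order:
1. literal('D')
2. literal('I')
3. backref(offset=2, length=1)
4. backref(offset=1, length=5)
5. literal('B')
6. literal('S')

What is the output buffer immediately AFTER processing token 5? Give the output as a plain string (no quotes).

Answer: DIDDDDDDB

Derivation:
Token 1: literal('D'). Output: "D"
Token 2: literal('I'). Output: "DI"
Token 3: backref(off=2, len=1). Copied 'D' from pos 0. Output: "DID"
Token 4: backref(off=1, len=5) (overlapping!). Copied 'DDDDD' from pos 2. Output: "DIDDDDDD"
Token 5: literal('B'). Output: "DIDDDDDDB"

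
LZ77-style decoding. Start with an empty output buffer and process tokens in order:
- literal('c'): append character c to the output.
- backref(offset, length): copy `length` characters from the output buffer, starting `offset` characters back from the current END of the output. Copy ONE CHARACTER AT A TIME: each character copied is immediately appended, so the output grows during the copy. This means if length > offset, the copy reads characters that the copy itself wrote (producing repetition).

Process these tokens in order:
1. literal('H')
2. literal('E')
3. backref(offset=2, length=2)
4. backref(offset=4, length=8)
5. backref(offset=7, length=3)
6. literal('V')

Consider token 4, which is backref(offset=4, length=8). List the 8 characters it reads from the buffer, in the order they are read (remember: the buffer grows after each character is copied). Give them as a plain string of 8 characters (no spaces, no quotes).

Token 1: literal('H'). Output: "H"
Token 2: literal('E'). Output: "HE"
Token 3: backref(off=2, len=2). Copied 'HE' from pos 0. Output: "HEHE"
Token 4: backref(off=4, len=8). Buffer before: "HEHE" (len 4)
  byte 1: read out[0]='H', append. Buffer now: "HEHEH"
  byte 2: read out[1]='E', append. Buffer now: "HEHEHE"
  byte 3: read out[2]='H', append. Buffer now: "HEHEHEH"
  byte 4: read out[3]='E', append. Buffer now: "HEHEHEHE"
  byte 5: read out[4]='H', append. Buffer now: "HEHEHEHEH"
  byte 6: read out[5]='E', append. Buffer now: "HEHEHEHEHE"
  byte 7: read out[6]='H', append. Buffer now: "HEHEHEHEHEH"
  byte 8: read out[7]='E', append. Buffer now: "HEHEHEHEHEHE"

Answer: HEHEHEHE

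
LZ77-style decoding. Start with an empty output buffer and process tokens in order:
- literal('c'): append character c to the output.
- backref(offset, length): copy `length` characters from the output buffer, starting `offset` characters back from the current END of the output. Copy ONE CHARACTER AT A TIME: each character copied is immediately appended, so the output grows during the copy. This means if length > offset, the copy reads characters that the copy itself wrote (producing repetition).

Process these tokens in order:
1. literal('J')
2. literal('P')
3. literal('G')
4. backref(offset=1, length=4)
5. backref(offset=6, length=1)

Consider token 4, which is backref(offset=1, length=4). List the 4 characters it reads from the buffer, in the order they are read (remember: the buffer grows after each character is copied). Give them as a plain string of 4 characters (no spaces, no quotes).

Token 1: literal('J'). Output: "J"
Token 2: literal('P'). Output: "JP"
Token 3: literal('G'). Output: "JPG"
Token 4: backref(off=1, len=4). Buffer before: "JPG" (len 3)
  byte 1: read out[2]='G', append. Buffer now: "JPGG"
  byte 2: read out[3]='G', append. Buffer now: "JPGGG"
  byte 3: read out[4]='G', append. Buffer now: "JPGGGG"
  byte 4: read out[5]='G', append. Buffer now: "JPGGGGG"

Answer: GGGG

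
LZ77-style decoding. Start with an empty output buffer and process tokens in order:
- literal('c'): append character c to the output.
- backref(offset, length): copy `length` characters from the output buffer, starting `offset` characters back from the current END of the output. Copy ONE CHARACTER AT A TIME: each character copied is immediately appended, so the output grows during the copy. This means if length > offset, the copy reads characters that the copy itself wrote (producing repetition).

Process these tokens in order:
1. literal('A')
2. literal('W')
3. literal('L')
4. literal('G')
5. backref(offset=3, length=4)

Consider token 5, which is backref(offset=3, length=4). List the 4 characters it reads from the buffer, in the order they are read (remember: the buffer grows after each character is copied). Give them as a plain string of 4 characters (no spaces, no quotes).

Token 1: literal('A'). Output: "A"
Token 2: literal('W'). Output: "AW"
Token 3: literal('L'). Output: "AWL"
Token 4: literal('G'). Output: "AWLG"
Token 5: backref(off=3, len=4). Buffer before: "AWLG" (len 4)
  byte 1: read out[1]='W', append. Buffer now: "AWLGW"
  byte 2: read out[2]='L', append. Buffer now: "AWLGWL"
  byte 3: read out[3]='G', append. Buffer now: "AWLGWLG"
  byte 4: read out[4]='W', append. Buffer now: "AWLGWLGW"

Answer: WLGW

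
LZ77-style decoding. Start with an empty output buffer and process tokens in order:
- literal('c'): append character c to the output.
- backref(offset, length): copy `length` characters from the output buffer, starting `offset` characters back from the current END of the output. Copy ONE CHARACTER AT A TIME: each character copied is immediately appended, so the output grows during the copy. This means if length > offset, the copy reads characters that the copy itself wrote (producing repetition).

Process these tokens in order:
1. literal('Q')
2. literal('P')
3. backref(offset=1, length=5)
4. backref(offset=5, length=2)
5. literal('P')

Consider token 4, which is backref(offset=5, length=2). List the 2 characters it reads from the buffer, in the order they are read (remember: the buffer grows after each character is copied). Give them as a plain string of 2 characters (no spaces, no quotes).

Token 1: literal('Q'). Output: "Q"
Token 2: literal('P'). Output: "QP"
Token 3: backref(off=1, len=5) (overlapping!). Copied 'PPPPP' from pos 1. Output: "QPPPPPP"
Token 4: backref(off=5, len=2). Buffer before: "QPPPPPP" (len 7)
  byte 1: read out[2]='P', append. Buffer now: "QPPPPPPP"
  byte 2: read out[3]='P', append. Buffer now: "QPPPPPPPP"

Answer: PP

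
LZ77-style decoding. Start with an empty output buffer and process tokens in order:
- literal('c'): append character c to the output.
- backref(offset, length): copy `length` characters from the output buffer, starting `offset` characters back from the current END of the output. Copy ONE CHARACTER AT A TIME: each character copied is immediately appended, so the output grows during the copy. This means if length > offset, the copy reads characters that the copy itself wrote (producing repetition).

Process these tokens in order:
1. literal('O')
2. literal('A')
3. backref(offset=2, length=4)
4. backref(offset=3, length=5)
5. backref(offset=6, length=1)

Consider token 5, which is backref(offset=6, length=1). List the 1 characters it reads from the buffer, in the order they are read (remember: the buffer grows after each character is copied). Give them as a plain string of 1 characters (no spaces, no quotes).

Token 1: literal('O'). Output: "O"
Token 2: literal('A'). Output: "OA"
Token 3: backref(off=2, len=4) (overlapping!). Copied 'OAOA' from pos 0. Output: "OAOAOA"
Token 4: backref(off=3, len=5) (overlapping!). Copied 'AOAAO' from pos 3. Output: "OAOAOAAOAAO"
Token 5: backref(off=6, len=1). Buffer before: "OAOAOAAOAAO" (len 11)
  byte 1: read out[5]='A', append. Buffer now: "OAOAOAAOAAOA"

Answer: A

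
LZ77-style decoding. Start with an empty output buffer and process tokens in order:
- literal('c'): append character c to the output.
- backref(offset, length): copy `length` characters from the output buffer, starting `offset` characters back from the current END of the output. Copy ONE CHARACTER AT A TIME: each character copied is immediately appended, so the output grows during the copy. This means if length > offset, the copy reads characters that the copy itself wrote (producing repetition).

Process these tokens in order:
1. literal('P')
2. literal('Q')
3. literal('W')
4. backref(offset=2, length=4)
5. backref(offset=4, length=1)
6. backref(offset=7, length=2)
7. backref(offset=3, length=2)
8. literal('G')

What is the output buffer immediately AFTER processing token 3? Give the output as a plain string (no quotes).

Token 1: literal('P'). Output: "P"
Token 2: literal('Q'). Output: "PQ"
Token 3: literal('W'). Output: "PQW"

Answer: PQW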